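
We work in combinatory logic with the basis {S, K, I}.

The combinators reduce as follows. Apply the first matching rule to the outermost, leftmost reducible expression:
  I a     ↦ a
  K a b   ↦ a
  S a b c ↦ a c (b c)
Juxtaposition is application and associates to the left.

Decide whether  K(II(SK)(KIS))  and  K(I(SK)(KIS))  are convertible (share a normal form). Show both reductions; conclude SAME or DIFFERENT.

Term A:
  start: K(II(SK)(KIS))
  [1] K(I(SK)(KIS))
  [2] K(SK(KIS))
  [3] K(SKI)

Term B:
  start: K(I(SK)(KIS))
  [1] K(SK(KIS))
  [2] K(SKI)

Answer: SAME — A ⇓ K(SKI), B ⇓ K(SKI)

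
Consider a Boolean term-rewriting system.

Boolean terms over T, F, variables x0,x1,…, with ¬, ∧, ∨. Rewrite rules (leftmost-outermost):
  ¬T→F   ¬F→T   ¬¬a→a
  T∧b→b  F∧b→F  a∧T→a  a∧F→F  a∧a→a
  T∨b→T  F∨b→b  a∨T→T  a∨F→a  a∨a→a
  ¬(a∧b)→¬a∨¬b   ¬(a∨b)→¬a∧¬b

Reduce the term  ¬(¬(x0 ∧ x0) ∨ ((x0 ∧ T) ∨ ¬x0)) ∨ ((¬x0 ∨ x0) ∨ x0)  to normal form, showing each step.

  start: ¬(¬(x0 ∧ x0) ∨ ((x0 ∧ T) ∨ ¬x0)) ∨ ((¬x0 ∨ x0) ∨ x0)
  step 1: (¬¬(x0 ∧ x0) ∧ ¬((x0 ∧ T) ∨ ¬x0)) ∨ ((¬x0 ∨ x0) ∨ x0)
  step 2: ((x0 ∧ x0) ∧ ¬((x0 ∧ T) ∨ ¬x0)) ∨ ((¬x0 ∨ x0) ∨ x0)
  step 3: (x0 ∧ ¬((x0 ∧ T) ∨ ¬x0)) ∨ ((¬x0 ∨ x0) ∨ x0)
  step 4: (x0 ∧ (¬(x0 ∧ T) ∧ ¬¬x0)) ∨ ((¬x0 ∨ x0) ∨ x0)
  step 5: (x0 ∧ ((¬x0 ∨ ¬T) ∧ ¬¬x0)) ∨ ((¬x0 ∨ x0) ∨ x0)
  step 6: (x0 ∧ ((¬x0 ∨ F) ∧ ¬¬x0)) ∨ ((¬x0 ∨ x0) ∨ x0)
  step 7: (x0 ∧ (¬x0 ∧ ¬¬x0)) ∨ ((¬x0 ∨ x0) ∨ x0)
  step 8: (x0 ∧ (¬x0 ∧ x0)) ∨ ((¬x0 ∨ x0) ∨ x0)

Answer: normal form = (x0 ∧ (¬x0 ∧ x0)) ∨ ((¬x0 ∨ x0) ∨ x0)  (in 8 steps)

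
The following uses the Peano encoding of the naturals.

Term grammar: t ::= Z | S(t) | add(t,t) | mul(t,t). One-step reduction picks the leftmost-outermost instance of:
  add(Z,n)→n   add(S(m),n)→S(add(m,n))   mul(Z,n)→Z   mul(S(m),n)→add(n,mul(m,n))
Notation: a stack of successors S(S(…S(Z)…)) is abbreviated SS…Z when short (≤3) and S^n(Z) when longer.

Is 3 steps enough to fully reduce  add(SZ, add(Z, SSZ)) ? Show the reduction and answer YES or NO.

  start: add(SZ, add(Z, SSZ))
  →1  S(add(Z, add(Z, SSZ)))
  →2  S(add(Z, SSZ))
  →3  SSSZ

Answer: YES — reaches normal form SSSZ in 3 ≤ 3 steps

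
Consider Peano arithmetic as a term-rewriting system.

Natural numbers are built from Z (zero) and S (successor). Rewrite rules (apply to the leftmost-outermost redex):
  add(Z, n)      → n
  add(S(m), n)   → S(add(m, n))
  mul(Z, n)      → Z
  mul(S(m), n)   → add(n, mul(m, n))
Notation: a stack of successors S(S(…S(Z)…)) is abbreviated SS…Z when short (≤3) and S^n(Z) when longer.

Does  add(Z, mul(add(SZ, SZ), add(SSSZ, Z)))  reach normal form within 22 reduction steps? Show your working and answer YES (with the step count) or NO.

  start: add(Z, mul(add(SZ, SZ), add(SSSZ, Z)))
  [1] mul(add(SZ, SZ), add(SSSZ, Z))
  [2] mul(S(add(Z, SZ)), add(SSSZ, Z))
  [3] add(add(SSSZ, Z), mul(add(Z, SZ), add(SSSZ, Z)))
  [4] add(S(add(SSZ, Z)), mul(add(Z, SZ), add(SSSZ, Z)))
  [5] S(add(add(SSZ, Z), mul(add(Z, SZ), add(SSSZ, Z))))
  [6] S(add(S(add(SZ, Z)), mul(add(Z, SZ), add(SSSZ, Z))))
  [7] S(S(add(add(SZ, Z), mul(add(Z, SZ), add(SSSZ, Z)))))
  [8] S(S(add(S(add(Z, Z)), mul(add(Z, SZ), add(SSSZ, Z)))))
  [9] S(S(S(add(add(Z, Z), mul(add(Z, SZ), add(SSSZ, Z))))))
  [10] S(S(S(add(Z, mul(add(Z, SZ), add(SSSZ, Z))))))
  [11] S(S(S(mul(add(Z, SZ), add(SSSZ, Z)))))
  [12] S(S(S(mul(SZ, add(SSSZ, Z)))))
  [13] S(S(S(add(add(SSSZ, Z), mul(Z, add(SSSZ, Z))))))
  [14] S(S(S(add(S(add(SSZ, Z)), mul(Z, add(SSSZ, Z))))))
  [15] S(S(S(S(add(add(SSZ, Z), mul(Z, add(SSSZ, Z)))))))
  [16] S(S(S(S(add(S(add(SZ, Z)), mul(Z, add(SSSZ, Z)))))))
  [17] S(S(S(S(S(add(add(SZ, Z), mul(Z, add(SSSZ, Z))))))))
  [18] S(S(S(S(S(add(S(add(Z, Z)), mul(Z, add(SSSZ, Z))))))))
  [19] S(S(S(S(S(S(add(add(Z, Z), mul(Z, add(SSSZ, Z)))))))))
  [20] S(S(S(S(S(S(add(Z, mul(Z, add(SSSZ, Z)))))))))
  [21] S(S(S(S(S(S(mul(Z, add(SSSZ, Z))))))))
  [22] S^6(Z)

Answer: YES — reaches normal form S^6(Z) in 22 ≤ 22 steps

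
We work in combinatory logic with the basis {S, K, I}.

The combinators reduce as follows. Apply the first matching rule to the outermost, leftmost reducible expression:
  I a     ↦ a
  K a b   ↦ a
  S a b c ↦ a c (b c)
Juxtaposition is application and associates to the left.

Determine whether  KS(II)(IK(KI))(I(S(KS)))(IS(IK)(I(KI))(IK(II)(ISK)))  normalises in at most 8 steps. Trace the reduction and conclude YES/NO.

  start: KS(II)(IK(KI))(I(S(KS)))(IS(IK)(I(KI))(IK(II)(ISK)))
  [1] S(IK(KI))(I(S(KS)))(IS(IK)(I(KI))(IK(II)(ISK)))
  [2] IK(KI)(IS(IK)(I(KI))(IK(II)(ISK)))(I(S(KS))(IS(IK)(I(KI))(IK(II)(ISK))))
  [3] K(KI)(IS(IK)(I(KI))(IK(II)(ISK)))(I(S(KS))(IS(IK)(I(KI))(IK(II)(ISK))))
  [4] KI(I(S(KS))(IS(IK)(I(KI))(IK(II)(ISK))))
  [5] I

Answer: YES — reaches normal form I in 5 ≤ 8 steps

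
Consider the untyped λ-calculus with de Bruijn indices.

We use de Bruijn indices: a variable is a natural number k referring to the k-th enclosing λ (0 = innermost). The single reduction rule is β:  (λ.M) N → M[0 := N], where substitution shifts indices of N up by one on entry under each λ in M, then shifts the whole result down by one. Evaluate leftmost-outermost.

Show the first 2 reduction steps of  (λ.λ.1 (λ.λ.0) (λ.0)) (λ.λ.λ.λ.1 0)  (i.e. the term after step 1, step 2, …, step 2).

Answer: after 2 steps: λ.(λ.λ.λ.1 0) (λ.0)

Derivation:
  start: (λ.λ.1 (λ.λ.0) (λ.0)) (λ.λ.λ.λ.1 0)
  →1  λ.(λ.λ.λ.λ.1 0) (λ.λ.0) (λ.0)
  →2  λ.(λ.λ.λ.1 0) (λ.0)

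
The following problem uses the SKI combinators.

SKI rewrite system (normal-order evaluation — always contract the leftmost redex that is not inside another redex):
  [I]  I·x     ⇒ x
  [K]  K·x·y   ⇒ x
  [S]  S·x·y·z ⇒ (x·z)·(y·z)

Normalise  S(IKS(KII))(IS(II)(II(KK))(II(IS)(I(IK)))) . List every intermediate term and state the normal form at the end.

  start: S(IKS(KII))(IS(II)(II(KK))(II(IS)(I(IK))))
  [1] S(KS(KII))(IS(II)(II(KK))(II(IS)(I(IK))))
  [2] SS(IS(II)(II(KK))(II(IS)(I(IK))))
  [3] SS(S(II)(II(KK))(II(IS)(I(IK))))
  [4] SS(II(II(IS)(I(IK)))(II(KK)(II(IS)(I(IK)))))
  [5] SS(I(II(IS)(I(IK)))(II(KK)(II(IS)(I(IK)))))
  [6] SS(II(IS)(I(IK))(II(KK)(II(IS)(I(IK)))))
  [7] SS(I(IS)(I(IK))(II(KK)(II(IS)(I(IK)))))
  [8] SS(IS(I(IK))(II(KK)(II(IS)(I(IK)))))
  [9] SS(S(I(IK))(II(KK)(II(IS)(I(IK)))))
  [10] SS(S(IK)(II(KK)(II(IS)(I(IK)))))
  [11] SS(SK(II(KK)(II(IS)(I(IK)))))
  [12] SS(SK(I(KK)(II(IS)(I(IK)))))
  [13] SS(SK(KK(II(IS)(I(IK)))))
  [14] SS(SKK)

Answer: normal form = SS(SKK)  (in 14 steps)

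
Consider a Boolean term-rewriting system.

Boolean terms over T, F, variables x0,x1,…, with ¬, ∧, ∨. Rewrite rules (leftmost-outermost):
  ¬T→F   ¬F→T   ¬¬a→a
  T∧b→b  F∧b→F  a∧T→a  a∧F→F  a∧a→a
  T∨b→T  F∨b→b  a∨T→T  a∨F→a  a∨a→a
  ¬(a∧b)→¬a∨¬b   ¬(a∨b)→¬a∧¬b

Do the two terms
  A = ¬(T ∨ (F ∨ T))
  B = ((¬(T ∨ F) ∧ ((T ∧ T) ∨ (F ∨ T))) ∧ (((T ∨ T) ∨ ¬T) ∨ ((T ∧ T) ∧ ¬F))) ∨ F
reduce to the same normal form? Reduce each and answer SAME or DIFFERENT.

Answer: SAME — A ⇓ F, B ⇓ F

Derivation:
Term A:
  start: ¬(T ∨ (F ∨ T))
  →1  ¬T ∧ ¬(F ∨ T)
  →2  F ∧ ¬(F ∨ T)
  →3  F

Term B:
  start: ((¬(T ∨ F) ∧ ((T ∧ T) ∨ (F ∨ T))) ∧ (((T ∨ T) ∨ ¬T) ∨ ((T ∧ T) ∧ ¬F))) ∨ F
  →1  (¬(T ∨ F) ∧ ((T ∧ T) ∨ (F ∨ T))) ∧ (((T ∨ T) ∨ ¬T) ∨ ((T ∧ T) ∧ ¬F))
  →2  ((¬T ∧ ¬F) ∧ ((T ∧ T) ∨ (F ∨ T))) ∧ (((T ∨ T) ∨ ¬T) ∨ ((T ∧ T) ∧ ¬F))
  →3  ((F ∧ ¬F) ∧ ((T ∧ T) ∨ (F ∨ T))) ∧ (((T ∨ T) ∨ ¬T) ∨ ((T ∧ T) ∧ ¬F))
  →4  (F ∧ ((T ∧ T) ∨ (F ∨ T))) ∧ (((T ∨ T) ∨ ¬T) ∨ ((T ∧ T) ∧ ¬F))
  →5  F ∧ (((T ∨ T) ∨ ¬T) ∨ ((T ∧ T) ∧ ¬F))
  →6  F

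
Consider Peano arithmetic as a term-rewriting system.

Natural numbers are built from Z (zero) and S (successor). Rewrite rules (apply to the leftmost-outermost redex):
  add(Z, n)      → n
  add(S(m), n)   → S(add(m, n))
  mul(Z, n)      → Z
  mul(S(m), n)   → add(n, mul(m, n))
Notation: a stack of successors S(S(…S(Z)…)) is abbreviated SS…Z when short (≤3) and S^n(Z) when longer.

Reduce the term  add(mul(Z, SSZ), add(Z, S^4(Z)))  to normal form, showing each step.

Answer: normal form = S^4(Z)  (in 3 steps)

Working:
  start: add(mul(Z, SSZ), add(Z, S^4(Z)))
  [1] add(Z, add(Z, S^4(Z)))
  [2] add(Z, S^4(Z))
  [3] S^4(Z)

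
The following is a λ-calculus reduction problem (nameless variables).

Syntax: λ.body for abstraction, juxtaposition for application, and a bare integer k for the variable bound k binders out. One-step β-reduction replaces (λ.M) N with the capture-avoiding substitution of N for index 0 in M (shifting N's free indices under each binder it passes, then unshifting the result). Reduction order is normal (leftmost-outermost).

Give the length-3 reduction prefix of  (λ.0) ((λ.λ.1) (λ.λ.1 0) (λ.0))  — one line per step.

Answer: after 3 steps: λ.λ.1 0

Derivation:
  start: (λ.0) ((λ.λ.1) (λ.λ.1 0) (λ.0))
  [1] (λ.λ.1) (λ.λ.1 0) (λ.0)
  [2] (λ.λ.λ.1 0) (λ.0)
  [3] λ.λ.1 0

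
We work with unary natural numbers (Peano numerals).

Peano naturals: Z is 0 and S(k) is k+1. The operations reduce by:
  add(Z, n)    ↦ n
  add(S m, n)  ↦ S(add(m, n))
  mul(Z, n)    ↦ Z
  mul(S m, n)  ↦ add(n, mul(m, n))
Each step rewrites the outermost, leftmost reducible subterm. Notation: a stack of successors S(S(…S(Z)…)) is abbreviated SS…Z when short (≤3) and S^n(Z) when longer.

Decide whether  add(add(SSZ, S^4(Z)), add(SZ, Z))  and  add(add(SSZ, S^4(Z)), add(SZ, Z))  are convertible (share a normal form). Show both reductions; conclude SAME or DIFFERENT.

Answer: SAME — A ⇓ S^7(Z), B ⇓ S^7(Z)

Working:
Term A:
  start: add(add(SSZ, S^4(Z)), add(SZ, Z))
  step 1: add(S(add(SZ, S^4(Z))), add(SZ, Z))
  step 2: S(add(add(SZ, S^4(Z)), add(SZ, Z)))
  step 3: S(add(S(add(Z, S^4(Z))), add(SZ, Z)))
  step 4: S(S(add(add(Z, S^4(Z)), add(SZ, Z))))
  step 5: S(S(add(S^4(Z), add(SZ, Z))))
  step 6: S(S(S(add(SSSZ, add(SZ, Z)))))
  step 7: S(S(S(S(add(SSZ, add(SZ, Z))))))
  step 8: S(S(S(S(S(add(SZ, add(SZ, Z)))))))
  step 9: S(S(S(S(S(S(add(Z, add(SZ, Z))))))))
  step 10: S(S(S(S(S(S(add(SZ, Z)))))))
  step 11: S(S(S(S(S(S(S(add(Z, Z))))))))
  step 12: S^7(Z)

Term B:
  start: add(add(SSZ, S^4(Z)), add(SZ, Z))
  step 1: add(S(add(SZ, S^4(Z))), add(SZ, Z))
  step 2: S(add(add(SZ, S^4(Z)), add(SZ, Z)))
  step 3: S(add(S(add(Z, S^4(Z))), add(SZ, Z)))
  step 4: S(S(add(add(Z, S^4(Z)), add(SZ, Z))))
  step 5: S(S(add(S^4(Z), add(SZ, Z))))
  step 6: S(S(S(add(SSSZ, add(SZ, Z)))))
  step 7: S(S(S(S(add(SSZ, add(SZ, Z))))))
  step 8: S(S(S(S(S(add(SZ, add(SZ, Z)))))))
  step 9: S(S(S(S(S(S(add(Z, add(SZ, Z))))))))
  step 10: S(S(S(S(S(S(add(SZ, Z)))))))
  step 11: S(S(S(S(S(S(S(add(Z, Z))))))))
  step 12: S^7(Z)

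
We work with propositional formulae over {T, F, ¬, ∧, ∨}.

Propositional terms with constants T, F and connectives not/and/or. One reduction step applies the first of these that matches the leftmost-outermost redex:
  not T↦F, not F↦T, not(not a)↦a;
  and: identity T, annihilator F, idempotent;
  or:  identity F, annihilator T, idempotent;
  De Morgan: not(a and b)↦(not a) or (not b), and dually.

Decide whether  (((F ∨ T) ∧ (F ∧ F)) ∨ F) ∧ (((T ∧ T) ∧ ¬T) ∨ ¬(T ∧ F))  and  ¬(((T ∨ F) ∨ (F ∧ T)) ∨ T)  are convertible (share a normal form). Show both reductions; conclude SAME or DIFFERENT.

Answer: SAME — A ⇓ F, B ⇓ F

Working:
Term A:
  start: (((F ∨ T) ∧ (F ∧ F)) ∨ F) ∧ (((T ∧ T) ∧ ¬T) ∨ ¬(T ∧ F))
  [1] ((F ∨ T) ∧ (F ∧ F)) ∧ (((T ∧ T) ∧ ¬T) ∨ ¬(T ∧ F))
  [2] (T ∧ (F ∧ F)) ∧ (((T ∧ T) ∧ ¬T) ∨ ¬(T ∧ F))
  [3] (F ∧ F) ∧ (((T ∧ T) ∧ ¬T) ∨ ¬(T ∧ F))
  [4] F ∧ (((T ∧ T) ∧ ¬T) ∨ ¬(T ∧ F))
  [5] F

Term B:
  start: ¬(((T ∨ F) ∨ (F ∧ T)) ∨ T)
  [1] ¬((T ∨ F) ∨ (F ∧ T)) ∧ ¬T
  [2] (¬(T ∨ F) ∧ ¬(F ∧ T)) ∧ ¬T
  [3] ((¬T ∧ ¬F) ∧ ¬(F ∧ T)) ∧ ¬T
  [4] ((F ∧ ¬F) ∧ ¬(F ∧ T)) ∧ ¬T
  [5] (F ∧ ¬(F ∧ T)) ∧ ¬T
  [6] F ∧ ¬T
  [7] F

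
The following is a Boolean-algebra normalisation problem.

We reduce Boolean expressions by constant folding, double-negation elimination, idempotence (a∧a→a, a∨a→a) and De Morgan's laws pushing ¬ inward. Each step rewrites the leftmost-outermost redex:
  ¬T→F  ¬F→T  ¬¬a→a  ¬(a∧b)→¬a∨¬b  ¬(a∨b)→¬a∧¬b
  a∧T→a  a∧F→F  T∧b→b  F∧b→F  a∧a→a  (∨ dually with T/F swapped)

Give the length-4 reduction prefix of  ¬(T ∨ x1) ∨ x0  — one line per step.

Answer: after 4 steps: x0

Reduction:
  start: ¬(T ∨ x1) ∨ x0
  [1] (¬T ∧ ¬x1) ∨ x0
  [2] (F ∧ ¬x1) ∨ x0
  [3] F ∨ x0
  [4] x0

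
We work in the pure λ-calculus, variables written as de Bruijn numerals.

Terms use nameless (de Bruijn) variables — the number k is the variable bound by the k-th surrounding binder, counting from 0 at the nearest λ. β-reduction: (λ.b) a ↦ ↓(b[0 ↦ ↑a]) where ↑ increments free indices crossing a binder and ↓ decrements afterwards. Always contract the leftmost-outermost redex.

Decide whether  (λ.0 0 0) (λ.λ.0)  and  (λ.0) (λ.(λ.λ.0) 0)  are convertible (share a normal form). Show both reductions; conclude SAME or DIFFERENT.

Term A:
  start: (λ.0 0 0) (λ.λ.0)
  [1] (λ.λ.0) (λ.λ.0) (λ.λ.0)
  [2] (λ.0) (λ.λ.0)
  [3] λ.λ.0

Term B:
  start: (λ.0) (λ.(λ.λ.0) 0)
  [1] λ.(λ.λ.0) 0
  [2] λ.λ.0

Answer: SAME — A ⇓ λ.λ.0, B ⇓ λ.λ.0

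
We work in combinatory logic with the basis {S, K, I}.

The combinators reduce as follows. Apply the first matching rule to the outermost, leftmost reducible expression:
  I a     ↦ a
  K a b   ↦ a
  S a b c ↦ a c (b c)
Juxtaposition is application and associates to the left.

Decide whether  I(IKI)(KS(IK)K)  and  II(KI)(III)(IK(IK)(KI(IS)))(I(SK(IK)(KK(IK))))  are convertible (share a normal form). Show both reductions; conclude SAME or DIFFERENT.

Term A:
  start: I(IKI)(KS(IK)K)
  step 1: IKI(KS(IK)K)
  step 2: KI(KS(IK)K)
  step 3: I

Term B:
  start: II(KI)(III)(IK(IK)(KI(IS)))(I(SK(IK)(KK(IK))))
  step 1: I(KI)(III)(IK(IK)(KI(IS)))(I(SK(IK)(KK(IK))))
  step 2: KI(III)(IK(IK)(KI(IS)))(I(SK(IK)(KK(IK))))
  step 3: I(IK(IK)(KI(IS)))(I(SK(IK)(KK(IK))))
  step 4: IK(IK)(KI(IS))(I(SK(IK)(KK(IK))))
  step 5: K(IK)(KI(IS))(I(SK(IK)(KK(IK))))
  step 6: IK(I(SK(IK)(KK(IK))))
  step 7: K(I(SK(IK)(KK(IK))))
  step 8: K(SK(IK)(KK(IK)))
  step 9: K(K(KK(IK))(IK(KK(IK))))
  step 10: K(KK(IK))
  step 11: KK

Answer: DIFFERENT — A ⇓ I, B ⇓ KK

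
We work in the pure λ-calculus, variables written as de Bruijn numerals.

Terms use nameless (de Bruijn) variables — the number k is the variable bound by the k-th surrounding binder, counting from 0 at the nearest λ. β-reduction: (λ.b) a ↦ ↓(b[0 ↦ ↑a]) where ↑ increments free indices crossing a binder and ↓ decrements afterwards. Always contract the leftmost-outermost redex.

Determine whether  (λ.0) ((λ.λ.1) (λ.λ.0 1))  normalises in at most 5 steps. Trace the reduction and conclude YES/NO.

  start: (λ.0) ((λ.λ.1) (λ.λ.0 1))
  →1  (λ.λ.1) (λ.λ.0 1)
  →2  λ.λ.λ.0 1

Answer: YES — reaches normal form λ.λ.λ.0 1 in 2 ≤ 5 steps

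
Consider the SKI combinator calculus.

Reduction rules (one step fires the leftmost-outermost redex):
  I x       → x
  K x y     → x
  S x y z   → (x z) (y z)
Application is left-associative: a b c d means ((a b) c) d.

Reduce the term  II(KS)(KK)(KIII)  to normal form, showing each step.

  start: II(KS)(KK)(KIII)
  [1] I(KS)(KK)(KIII)
  [2] KS(KK)(KIII)
  [3] S(KIII)
  [4] S(II)
  [5] SI

Answer: normal form = SI  (in 5 steps)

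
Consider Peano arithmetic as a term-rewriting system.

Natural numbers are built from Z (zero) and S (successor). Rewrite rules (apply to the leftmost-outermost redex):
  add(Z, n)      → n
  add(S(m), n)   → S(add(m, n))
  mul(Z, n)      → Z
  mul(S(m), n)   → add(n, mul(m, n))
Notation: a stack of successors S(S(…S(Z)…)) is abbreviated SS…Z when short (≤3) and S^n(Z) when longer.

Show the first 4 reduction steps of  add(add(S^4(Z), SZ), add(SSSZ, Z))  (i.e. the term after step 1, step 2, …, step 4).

  start: add(add(S^4(Z), SZ), add(SSSZ, Z))
  →1  add(S(add(SSSZ, SZ)), add(SSSZ, Z))
  →2  S(add(add(SSSZ, SZ), add(SSSZ, Z)))
  →3  S(add(S(add(SSZ, SZ)), add(SSSZ, Z)))
  →4  S(S(add(add(SSZ, SZ), add(SSSZ, Z))))

Answer: after 4 steps: S(S(add(add(SSZ, SZ), add(SSSZ, Z))))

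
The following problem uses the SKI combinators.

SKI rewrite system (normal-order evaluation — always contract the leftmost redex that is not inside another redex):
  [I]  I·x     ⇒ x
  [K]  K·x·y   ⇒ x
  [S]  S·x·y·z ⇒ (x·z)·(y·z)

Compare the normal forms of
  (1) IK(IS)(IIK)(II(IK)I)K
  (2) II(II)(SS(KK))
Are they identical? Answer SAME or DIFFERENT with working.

Term A:
  start: IK(IS)(IIK)(II(IK)I)K
  [1] K(IS)(IIK)(II(IK)I)K
  [2] IS(II(IK)I)K
  [3] S(II(IK)I)K
  [4] S(I(IK)I)K
  [5] S(IKI)K
  [6] S(KI)K

Term B:
  start: II(II)(SS(KK))
  [1] I(II)(SS(KK))
  [2] II(SS(KK))
  [3] I(SS(KK))
  [4] SS(KK)

Answer: DIFFERENT — A ⇓ S(KI)K, B ⇓ SS(KK)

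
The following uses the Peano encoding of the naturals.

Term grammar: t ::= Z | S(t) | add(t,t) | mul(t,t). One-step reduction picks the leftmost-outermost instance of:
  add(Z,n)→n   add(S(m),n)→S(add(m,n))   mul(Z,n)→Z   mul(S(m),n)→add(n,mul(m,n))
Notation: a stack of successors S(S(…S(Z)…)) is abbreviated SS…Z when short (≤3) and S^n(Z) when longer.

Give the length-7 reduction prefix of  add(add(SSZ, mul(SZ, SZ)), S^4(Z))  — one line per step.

Answer: after 7 steps: S(S(add(S(add(Z, mul(Z, SZ))), S^4(Z))))

Reduction:
  start: add(add(SSZ, mul(SZ, SZ)), S^4(Z))
  step 1: add(S(add(SZ, mul(SZ, SZ))), S^4(Z))
  step 2: S(add(add(SZ, mul(SZ, SZ)), S^4(Z)))
  step 3: S(add(S(add(Z, mul(SZ, SZ))), S^4(Z)))
  step 4: S(S(add(add(Z, mul(SZ, SZ)), S^4(Z))))
  step 5: S(S(add(mul(SZ, SZ), S^4(Z))))
  step 6: S(S(add(add(SZ, mul(Z, SZ)), S^4(Z))))
  step 7: S(S(add(S(add(Z, mul(Z, SZ))), S^4(Z))))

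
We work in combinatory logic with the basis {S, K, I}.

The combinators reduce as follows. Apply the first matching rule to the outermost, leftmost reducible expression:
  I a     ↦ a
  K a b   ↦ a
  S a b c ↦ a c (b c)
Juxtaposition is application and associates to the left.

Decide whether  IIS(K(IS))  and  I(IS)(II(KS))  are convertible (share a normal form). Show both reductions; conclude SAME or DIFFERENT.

Answer: SAME — A ⇓ S(KS), B ⇓ S(KS)

Derivation:
Term A:
  start: IIS(K(IS))
  step 1: IS(K(IS))
  step 2: S(K(IS))
  step 3: S(KS)

Term B:
  start: I(IS)(II(KS))
  step 1: IS(II(KS))
  step 2: S(II(KS))
  step 3: S(I(KS))
  step 4: S(KS)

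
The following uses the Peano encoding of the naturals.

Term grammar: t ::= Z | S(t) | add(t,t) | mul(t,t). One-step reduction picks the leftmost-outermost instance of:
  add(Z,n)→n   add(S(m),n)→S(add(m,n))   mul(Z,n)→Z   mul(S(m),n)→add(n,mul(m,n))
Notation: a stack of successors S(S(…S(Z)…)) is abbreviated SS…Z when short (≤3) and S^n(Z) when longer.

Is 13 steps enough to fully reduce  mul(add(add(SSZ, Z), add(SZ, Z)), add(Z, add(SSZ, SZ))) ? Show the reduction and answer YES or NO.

  start: mul(add(add(SSZ, Z), add(SZ, Z)), add(Z, add(SSZ, SZ)))
  [1] mul(add(S(add(SZ, Z)), add(SZ, Z)), add(Z, add(SSZ, SZ)))
  [2] mul(S(add(add(SZ, Z), add(SZ, Z))), add(Z, add(SSZ, SZ)))
  [3] add(add(Z, add(SSZ, SZ)), mul(add(add(SZ, Z), add(SZ, Z)), add(Z, add(SSZ, SZ))))
  [4] add(add(SSZ, SZ), mul(add(add(SZ, Z), add(SZ, Z)), add(Z, add(SSZ, SZ))))
  [5] add(S(add(SZ, SZ)), mul(add(add(SZ, Z), add(SZ, Z)), add(Z, add(SSZ, SZ))))
  [6] S(add(add(SZ, SZ), mul(add(add(SZ, Z), add(SZ, Z)), add(Z, add(SSZ, SZ)))))
  [7] S(add(S(add(Z, SZ)), mul(add(add(SZ, Z), add(SZ, Z)), add(Z, add(SSZ, SZ)))))
  [8] S(S(add(add(Z, SZ), mul(add(add(SZ, Z), add(SZ, Z)), add(Z, add(SSZ, SZ))))))
  [9] S(S(add(SZ, mul(add(add(SZ, Z), add(SZ, Z)), add(Z, add(SSZ, SZ))))))
  [10] S(S(S(add(Z, mul(add(add(SZ, Z), add(SZ, Z)), add(Z, add(SSZ, SZ)))))))
  [11] S(S(S(mul(add(add(SZ, Z), add(SZ, Z)), add(Z, add(SSZ, SZ))))))
  [12] S(S(S(mul(add(S(add(Z, Z)), add(SZ, Z)), add(Z, add(SSZ, SZ))))))
  [13] S(S(S(mul(S(add(add(Z, Z), add(SZ, Z))), add(Z, add(SSZ, SZ))))))

Answer: NO — after 13 steps the term is S(S(S(mul(S(add(add(Z, Z), add(SZ, Z))), add(Z, add(SSZ, SZ)))))), not yet normal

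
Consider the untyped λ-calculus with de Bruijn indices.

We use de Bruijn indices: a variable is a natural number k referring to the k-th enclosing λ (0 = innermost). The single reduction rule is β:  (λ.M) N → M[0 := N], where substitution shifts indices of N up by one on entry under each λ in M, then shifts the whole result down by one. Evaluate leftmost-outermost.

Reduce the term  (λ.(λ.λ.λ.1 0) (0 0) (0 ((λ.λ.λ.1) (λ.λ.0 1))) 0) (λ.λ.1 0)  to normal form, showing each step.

  start: (λ.(λ.λ.λ.1 0) (0 0) (0 ((λ.λ.λ.1) (λ.λ.0 1))) 0) (λ.λ.1 0)
  →1  (λ.λ.λ.1 0) ((λ.λ.1 0) (λ.λ.1 0)) ((λ.λ.1 0) ((λ.λ.λ.1) (λ.λ.0 1))) (λ.λ.1 0)
  →2  (λ.λ.1 0) ((λ.λ.1 0) ((λ.λ.λ.1) (λ.λ.0 1))) (λ.λ.1 0)
  →3  (λ.(λ.λ.1 0) ((λ.λ.λ.1) (λ.λ.0 1)) 0) (λ.λ.1 0)
  →4  (λ.λ.1 0) ((λ.λ.λ.1) (λ.λ.0 1)) (λ.λ.1 0)
  →5  (λ.(λ.λ.λ.1) (λ.λ.0 1) 0) (λ.λ.1 0)
  →6  (λ.λ.λ.1) (λ.λ.0 1) (λ.λ.1 0)
  →7  (λ.λ.1) (λ.λ.1 0)
  →8  λ.λ.λ.1 0

Answer: normal form = λ.λ.λ.1 0  (in 8 steps)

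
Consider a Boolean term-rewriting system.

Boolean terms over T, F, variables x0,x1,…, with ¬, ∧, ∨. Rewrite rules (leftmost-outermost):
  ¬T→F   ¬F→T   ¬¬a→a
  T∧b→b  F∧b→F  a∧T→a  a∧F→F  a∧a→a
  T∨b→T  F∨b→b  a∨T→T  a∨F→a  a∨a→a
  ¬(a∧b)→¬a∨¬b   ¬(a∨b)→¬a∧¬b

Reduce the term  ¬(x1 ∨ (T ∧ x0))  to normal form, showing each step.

  start: ¬(x1 ∨ (T ∧ x0))
  →1  ¬x1 ∧ ¬(T ∧ x0)
  →2  ¬x1 ∧ (¬T ∨ ¬x0)
  →3  ¬x1 ∧ (F ∨ ¬x0)
  →4  ¬x1 ∧ ¬x0

Answer: normal form = ¬x1 ∧ ¬x0  (in 4 steps)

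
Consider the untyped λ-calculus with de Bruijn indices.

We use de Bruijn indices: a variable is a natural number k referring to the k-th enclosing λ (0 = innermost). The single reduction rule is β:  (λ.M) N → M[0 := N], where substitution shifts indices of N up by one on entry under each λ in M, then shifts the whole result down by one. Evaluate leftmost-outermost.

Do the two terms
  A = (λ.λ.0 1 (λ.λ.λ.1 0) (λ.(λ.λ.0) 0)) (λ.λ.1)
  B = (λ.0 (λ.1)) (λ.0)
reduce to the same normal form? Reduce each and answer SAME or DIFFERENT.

Term A:
  start: (λ.λ.0 1 (λ.λ.λ.1 0) (λ.(λ.λ.0) 0)) (λ.λ.1)
  step 1: λ.0 (λ.λ.1) (λ.λ.λ.1 0) (λ.(λ.λ.0) 0)
  step 2: λ.0 (λ.λ.1) (λ.λ.λ.1 0) (λ.λ.0)

Term B:
  start: (λ.0 (λ.1)) (λ.0)
  step 1: (λ.0) (λ.λ.0)
  step 2: λ.λ.0

Answer: DIFFERENT — A ⇓ λ.0 (λ.λ.1) (λ.λ.λ.1 0) (λ.λ.0), B ⇓ λ.λ.0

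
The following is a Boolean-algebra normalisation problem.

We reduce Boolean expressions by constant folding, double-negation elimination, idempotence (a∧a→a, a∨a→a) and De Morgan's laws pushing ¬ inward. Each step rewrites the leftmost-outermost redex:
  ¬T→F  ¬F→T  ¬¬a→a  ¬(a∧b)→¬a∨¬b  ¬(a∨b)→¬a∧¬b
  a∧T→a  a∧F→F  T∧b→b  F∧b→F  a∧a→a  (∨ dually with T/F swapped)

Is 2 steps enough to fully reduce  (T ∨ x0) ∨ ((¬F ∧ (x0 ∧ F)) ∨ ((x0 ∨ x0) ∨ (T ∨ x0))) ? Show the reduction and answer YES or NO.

Answer: YES — reaches normal form T in 2 ≤ 2 steps

Derivation:
  start: (T ∨ x0) ∨ ((¬F ∧ (x0 ∧ F)) ∨ ((x0 ∨ x0) ∨ (T ∨ x0)))
  step 1: T ∨ ((¬F ∧ (x0 ∧ F)) ∨ ((x0 ∨ x0) ∨ (T ∨ x0)))
  step 2: T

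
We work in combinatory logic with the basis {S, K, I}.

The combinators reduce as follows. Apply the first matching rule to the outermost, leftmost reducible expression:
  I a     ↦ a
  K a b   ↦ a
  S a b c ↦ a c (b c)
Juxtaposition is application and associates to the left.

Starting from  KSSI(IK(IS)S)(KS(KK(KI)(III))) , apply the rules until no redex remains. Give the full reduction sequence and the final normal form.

Answer: normal form = S(SS)  (in 8 steps)

Derivation:
  start: KSSI(IK(IS)S)(KS(KK(KI)(III)))
  step 1: SI(IK(IS)S)(KS(KK(KI)(III)))
  step 2: I(KS(KK(KI)(III)))(IK(IS)S(KS(KK(KI)(III))))
  step 3: KS(KK(KI)(III))(IK(IS)S(KS(KK(KI)(III))))
  step 4: S(IK(IS)S(KS(KK(KI)(III))))
  step 5: S(K(IS)S(KS(KK(KI)(III))))
  step 6: S(IS(KS(KK(KI)(III))))
  step 7: S(S(KS(KK(KI)(III))))
  step 8: S(SS)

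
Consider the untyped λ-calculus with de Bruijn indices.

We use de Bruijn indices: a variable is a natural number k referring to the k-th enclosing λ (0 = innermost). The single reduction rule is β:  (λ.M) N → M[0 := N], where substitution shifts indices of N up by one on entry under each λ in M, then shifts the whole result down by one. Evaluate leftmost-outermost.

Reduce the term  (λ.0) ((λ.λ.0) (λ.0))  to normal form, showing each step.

Answer: normal form = λ.0  (in 2 steps)

Working:
  start: (λ.0) ((λ.λ.0) (λ.0))
  [1] (λ.λ.0) (λ.0)
  [2] λ.0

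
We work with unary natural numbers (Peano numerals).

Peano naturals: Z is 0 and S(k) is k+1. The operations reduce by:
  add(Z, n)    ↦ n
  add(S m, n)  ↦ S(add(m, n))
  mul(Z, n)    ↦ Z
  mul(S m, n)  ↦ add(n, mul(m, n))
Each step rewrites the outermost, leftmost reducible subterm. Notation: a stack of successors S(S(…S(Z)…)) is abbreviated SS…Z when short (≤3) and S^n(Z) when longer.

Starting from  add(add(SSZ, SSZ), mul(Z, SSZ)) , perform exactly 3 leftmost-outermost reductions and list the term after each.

Answer: after 3 steps: S(add(S(add(Z, SSZ)), mul(Z, SSZ)))

Working:
  start: add(add(SSZ, SSZ), mul(Z, SSZ))
  step 1: add(S(add(SZ, SSZ)), mul(Z, SSZ))
  step 2: S(add(add(SZ, SSZ), mul(Z, SSZ)))
  step 3: S(add(S(add(Z, SSZ)), mul(Z, SSZ)))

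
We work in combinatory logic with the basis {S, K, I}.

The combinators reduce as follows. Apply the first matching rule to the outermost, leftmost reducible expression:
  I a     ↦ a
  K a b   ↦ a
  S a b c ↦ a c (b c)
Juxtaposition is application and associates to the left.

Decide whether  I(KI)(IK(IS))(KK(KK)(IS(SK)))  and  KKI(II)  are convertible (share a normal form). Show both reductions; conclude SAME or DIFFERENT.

Term A:
  start: I(KI)(IK(IS))(KK(KK)(IS(SK)))
  [1] KI(IK(IS))(KK(KK)(IS(SK)))
  [2] I(KK(KK)(IS(SK)))
  [3] KK(KK)(IS(SK))
  [4] K(IS(SK))
  [5] K(S(SK))

Term B:
  start: KKI(II)
  [1] K(II)
  [2] KI

Answer: DIFFERENT — A ⇓ K(S(SK)), B ⇓ KI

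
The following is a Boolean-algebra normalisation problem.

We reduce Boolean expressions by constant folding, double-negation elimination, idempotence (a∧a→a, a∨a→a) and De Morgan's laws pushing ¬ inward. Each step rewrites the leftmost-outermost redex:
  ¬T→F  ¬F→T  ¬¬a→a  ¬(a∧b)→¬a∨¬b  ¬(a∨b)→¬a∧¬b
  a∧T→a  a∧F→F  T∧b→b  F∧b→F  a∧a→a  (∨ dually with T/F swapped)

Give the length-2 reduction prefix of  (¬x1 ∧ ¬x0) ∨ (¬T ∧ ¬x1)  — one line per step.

  start: (¬x1 ∧ ¬x0) ∨ (¬T ∧ ¬x1)
  [1] (¬x1 ∧ ¬x0) ∨ (F ∧ ¬x1)
  [2] (¬x1 ∧ ¬x0) ∨ F

Answer: after 2 steps: (¬x1 ∧ ¬x0) ∨ F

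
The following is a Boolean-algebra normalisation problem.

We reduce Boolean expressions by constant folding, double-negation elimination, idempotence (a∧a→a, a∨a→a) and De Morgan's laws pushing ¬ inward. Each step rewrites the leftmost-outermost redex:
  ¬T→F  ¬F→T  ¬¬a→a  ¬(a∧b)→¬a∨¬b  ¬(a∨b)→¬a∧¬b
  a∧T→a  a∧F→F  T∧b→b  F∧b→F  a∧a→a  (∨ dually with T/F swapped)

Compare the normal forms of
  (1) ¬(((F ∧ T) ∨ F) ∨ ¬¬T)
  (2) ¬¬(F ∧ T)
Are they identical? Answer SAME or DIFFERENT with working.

Term A:
  start: ¬(((F ∧ T) ∨ F) ∨ ¬¬T)
  step 1: ¬((F ∧ T) ∨ F) ∧ ¬¬¬T
  step 2: (¬(F ∧ T) ∧ ¬F) ∧ ¬¬¬T
  step 3: ((¬F ∨ ¬T) ∧ ¬F) ∧ ¬¬¬T
  step 4: ((T ∨ ¬T) ∧ ¬F) ∧ ¬¬¬T
  step 5: (T ∧ ¬F) ∧ ¬¬¬T
  step 6: ¬F ∧ ¬¬¬T
  step 7: T ∧ ¬¬¬T
  step 8: ¬¬¬T
  step 9: ¬T
  step 10: F

Term B:
  start: ¬¬(F ∧ T)
  step 1: F ∧ T
  step 2: F

Answer: SAME — A ⇓ F, B ⇓ F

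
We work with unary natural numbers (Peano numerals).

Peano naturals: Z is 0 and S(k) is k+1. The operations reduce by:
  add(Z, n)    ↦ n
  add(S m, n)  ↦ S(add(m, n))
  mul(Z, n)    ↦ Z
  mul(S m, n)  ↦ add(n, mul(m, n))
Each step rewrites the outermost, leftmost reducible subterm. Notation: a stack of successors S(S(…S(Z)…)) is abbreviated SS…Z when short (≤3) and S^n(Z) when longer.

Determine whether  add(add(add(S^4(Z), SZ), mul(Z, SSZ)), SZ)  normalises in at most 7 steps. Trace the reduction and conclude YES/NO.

Answer: NO — after 7 steps the term is S(S(add(add(S(add(SZ, SZ)), mul(Z, SSZ)), SZ))), not yet normal

Derivation:
  start: add(add(add(S^4(Z), SZ), mul(Z, SSZ)), SZ)
  [1] add(add(S(add(SSSZ, SZ)), mul(Z, SSZ)), SZ)
  [2] add(S(add(add(SSSZ, SZ), mul(Z, SSZ))), SZ)
  [3] S(add(add(add(SSSZ, SZ), mul(Z, SSZ)), SZ))
  [4] S(add(add(S(add(SSZ, SZ)), mul(Z, SSZ)), SZ))
  [5] S(add(S(add(add(SSZ, SZ), mul(Z, SSZ))), SZ))
  [6] S(S(add(add(add(SSZ, SZ), mul(Z, SSZ)), SZ)))
  [7] S(S(add(add(S(add(SZ, SZ)), mul(Z, SSZ)), SZ)))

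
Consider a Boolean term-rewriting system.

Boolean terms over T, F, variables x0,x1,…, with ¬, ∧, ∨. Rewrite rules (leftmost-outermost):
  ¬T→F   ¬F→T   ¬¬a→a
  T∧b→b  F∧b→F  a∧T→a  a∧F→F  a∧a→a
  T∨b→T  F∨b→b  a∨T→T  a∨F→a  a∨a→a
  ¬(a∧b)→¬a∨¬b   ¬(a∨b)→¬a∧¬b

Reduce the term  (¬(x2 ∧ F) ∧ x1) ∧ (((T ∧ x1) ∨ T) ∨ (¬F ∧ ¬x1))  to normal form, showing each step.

  start: (¬(x2 ∧ F) ∧ x1) ∧ (((T ∧ x1) ∨ T) ∨ (¬F ∧ ¬x1))
  →1  ((¬x2 ∨ ¬F) ∧ x1) ∧ (((T ∧ x1) ∨ T) ∨ (¬F ∧ ¬x1))
  →2  ((¬x2 ∨ T) ∧ x1) ∧ (((T ∧ x1) ∨ T) ∨ (¬F ∧ ¬x1))
  →3  (T ∧ x1) ∧ (((T ∧ x1) ∨ T) ∨ (¬F ∧ ¬x1))
  →4  x1 ∧ (((T ∧ x1) ∨ T) ∨ (¬F ∧ ¬x1))
  →5  x1 ∧ (T ∨ (¬F ∧ ¬x1))
  →6  x1 ∧ T
  →7  x1

Answer: normal form = x1  (in 7 steps)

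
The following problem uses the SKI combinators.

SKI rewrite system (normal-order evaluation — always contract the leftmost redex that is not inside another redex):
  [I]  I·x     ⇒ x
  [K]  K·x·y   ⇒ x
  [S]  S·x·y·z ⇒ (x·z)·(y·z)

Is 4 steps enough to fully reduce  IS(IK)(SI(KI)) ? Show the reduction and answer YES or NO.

  start: IS(IK)(SI(KI))
  [1] S(IK)(SI(KI))
  [2] SK(SI(KI))

Answer: YES — reaches normal form SK(SI(KI)) in 2 ≤ 4 steps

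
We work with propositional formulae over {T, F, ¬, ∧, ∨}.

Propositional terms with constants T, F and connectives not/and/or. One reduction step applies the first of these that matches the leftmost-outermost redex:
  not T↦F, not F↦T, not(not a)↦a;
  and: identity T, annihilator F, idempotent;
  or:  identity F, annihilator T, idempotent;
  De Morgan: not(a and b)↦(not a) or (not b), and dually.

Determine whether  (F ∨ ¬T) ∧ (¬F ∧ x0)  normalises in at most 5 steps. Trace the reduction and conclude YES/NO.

  start: (F ∨ ¬T) ∧ (¬F ∧ x0)
  step 1: ¬T ∧ (¬F ∧ x0)
  step 2: F ∧ (¬F ∧ x0)
  step 3: F

Answer: YES — reaches normal form F in 3 ≤ 5 steps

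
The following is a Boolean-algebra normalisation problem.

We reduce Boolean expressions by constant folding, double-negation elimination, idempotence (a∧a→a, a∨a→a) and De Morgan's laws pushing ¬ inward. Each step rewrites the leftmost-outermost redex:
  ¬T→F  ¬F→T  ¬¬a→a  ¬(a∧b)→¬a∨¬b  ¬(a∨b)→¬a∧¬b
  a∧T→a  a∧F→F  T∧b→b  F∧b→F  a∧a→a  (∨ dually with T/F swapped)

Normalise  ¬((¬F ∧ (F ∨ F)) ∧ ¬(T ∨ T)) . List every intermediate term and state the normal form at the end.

Answer: normal form = T  (in 8 steps)

Derivation:
  start: ¬((¬F ∧ (F ∨ F)) ∧ ¬(T ∨ T))
  [1] ¬(¬F ∧ (F ∨ F)) ∨ ¬¬(T ∨ T)
  [2] (¬¬F ∨ ¬(F ∨ F)) ∨ ¬¬(T ∨ T)
  [3] (F ∨ ¬(F ∨ F)) ∨ ¬¬(T ∨ T)
  [4] ¬(F ∨ F) ∨ ¬¬(T ∨ T)
  [5] (¬F ∧ ¬F) ∨ ¬¬(T ∨ T)
  [6] ¬F ∨ ¬¬(T ∨ T)
  [7] T ∨ ¬¬(T ∨ T)
  [8] T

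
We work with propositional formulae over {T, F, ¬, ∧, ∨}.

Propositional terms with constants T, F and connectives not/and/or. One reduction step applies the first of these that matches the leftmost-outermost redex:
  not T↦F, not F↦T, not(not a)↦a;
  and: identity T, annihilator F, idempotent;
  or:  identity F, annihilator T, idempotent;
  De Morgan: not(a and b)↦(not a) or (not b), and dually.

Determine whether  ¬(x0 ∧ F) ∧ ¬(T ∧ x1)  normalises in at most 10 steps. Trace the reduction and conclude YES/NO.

Answer: YES — reaches normal form ¬x1 in 7 ≤ 10 steps

Derivation:
  start: ¬(x0 ∧ F) ∧ ¬(T ∧ x1)
  [1] (¬x0 ∨ ¬F) ∧ ¬(T ∧ x1)
  [2] (¬x0 ∨ T) ∧ ¬(T ∧ x1)
  [3] T ∧ ¬(T ∧ x1)
  [4] ¬(T ∧ x1)
  [5] ¬T ∨ ¬x1
  [6] F ∨ ¬x1
  [7] ¬x1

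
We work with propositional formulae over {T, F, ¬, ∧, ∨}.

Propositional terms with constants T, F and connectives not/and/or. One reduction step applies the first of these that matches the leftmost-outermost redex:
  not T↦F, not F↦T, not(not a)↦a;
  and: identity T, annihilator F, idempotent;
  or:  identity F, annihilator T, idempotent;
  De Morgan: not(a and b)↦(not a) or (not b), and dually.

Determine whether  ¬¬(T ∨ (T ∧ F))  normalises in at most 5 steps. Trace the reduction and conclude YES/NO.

  start: ¬¬(T ∨ (T ∧ F))
  step 1: T ∨ (T ∧ F)
  step 2: T

Answer: YES — reaches normal form T in 2 ≤ 5 steps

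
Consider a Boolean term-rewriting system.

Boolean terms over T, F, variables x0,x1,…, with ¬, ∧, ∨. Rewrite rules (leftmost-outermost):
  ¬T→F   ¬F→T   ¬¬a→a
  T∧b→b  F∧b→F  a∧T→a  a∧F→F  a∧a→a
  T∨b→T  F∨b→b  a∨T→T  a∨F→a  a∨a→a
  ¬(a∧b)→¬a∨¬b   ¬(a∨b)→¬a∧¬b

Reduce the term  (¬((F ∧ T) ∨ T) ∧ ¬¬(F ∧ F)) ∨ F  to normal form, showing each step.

Answer: normal form = F  (in 8 steps)

Reduction:
  start: (¬((F ∧ T) ∨ T) ∧ ¬¬(F ∧ F)) ∨ F
  [1] ¬((F ∧ T) ∨ T) ∧ ¬¬(F ∧ F)
  [2] (¬(F ∧ T) ∧ ¬T) ∧ ¬¬(F ∧ F)
  [3] ((¬F ∨ ¬T) ∧ ¬T) ∧ ¬¬(F ∧ F)
  [4] ((T ∨ ¬T) ∧ ¬T) ∧ ¬¬(F ∧ F)
  [5] (T ∧ ¬T) ∧ ¬¬(F ∧ F)
  [6] ¬T ∧ ¬¬(F ∧ F)
  [7] F ∧ ¬¬(F ∧ F)
  [8] F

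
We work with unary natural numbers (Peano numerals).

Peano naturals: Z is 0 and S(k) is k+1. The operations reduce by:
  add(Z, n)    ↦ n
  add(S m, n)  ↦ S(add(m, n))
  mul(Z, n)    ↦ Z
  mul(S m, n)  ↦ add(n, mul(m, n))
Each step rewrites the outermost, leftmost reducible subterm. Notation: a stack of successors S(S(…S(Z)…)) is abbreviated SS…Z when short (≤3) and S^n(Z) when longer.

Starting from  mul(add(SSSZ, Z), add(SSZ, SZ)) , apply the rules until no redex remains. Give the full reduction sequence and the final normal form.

  start: mul(add(SSSZ, Z), add(SSZ, SZ))
  step 1: mul(S(add(SSZ, Z)), add(SSZ, SZ))
  step 2: add(add(SSZ, SZ), mul(add(SSZ, Z), add(SSZ, SZ)))
  step 3: add(S(add(SZ, SZ)), mul(add(SSZ, Z), add(SSZ, SZ)))
  step 4: S(add(add(SZ, SZ), mul(add(SSZ, Z), add(SSZ, SZ))))
  step 5: S(add(S(add(Z, SZ)), mul(add(SSZ, Z), add(SSZ, SZ))))
  step 6: S(S(add(add(Z, SZ), mul(add(SSZ, Z), add(SSZ, SZ)))))
  step 7: S(S(add(SZ, mul(add(SSZ, Z), add(SSZ, SZ)))))
  step 8: S(S(S(add(Z, mul(add(SSZ, Z), add(SSZ, SZ))))))
  step 9: S(S(S(mul(add(SSZ, Z), add(SSZ, SZ)))))
  step 10: S(S(S(mul(S(add(SZ, Z)), add(SSZ, SZ)))))
  step 11: S(S(S(add(add(SSZ, SZ), mul(add(SZ, Z), add(SSZ, SZ))))))
  step 12: S(S(S(add(S(add(SZ, SZ)), mul(add(SZ, Z), add(SSZ, SZ))))))
  step 13: S(S(S(S(add(add(SZ, SZ), mul(add(SZ, Z), add(SSZ, SZ)))))))
  step 14: S(S(S(S(add(S(add(Z, SZ)), mul(add(SZ, Z), add(SSZ, SZ)))))))
  step 15: S(S(S(S(S(add(add(Z, SZ), mul(add(SZ, Z), add(SSZ, SZ))))))))
  step 16: S(S(S(S(S(add(SZ, mul(add(SZ, Z), add(SSZ, SZ))))))))
  step 17: S(S(S(S(S(S(add(Z, mul(add(SZ, Z), add(SSZ, SZ)))))))))
  step 18: S(S(S(S(S(S(mul(add(SZ, Z), add(SSZ, SZ))))))))
  step 19: S(S(S(S(S(S(mul(S(add(Z, Z)), add(SSZ, SZ))))))))
  step 20: S(S(S(S(S(S(add(add(SSZ, SZ), mul(add(Z, Z), add(SSZ, SZ)))))))))
  step 21: S(S(S(S(S(S(add(S(add(SZ, SZ)), mul(add(Z, Z), add(SSZ, SZ)))))))))
  step 22: S(S(S(S(S(S(S(add(add(SZ, SZ), mul(add(Z, Z), add(SSZ, SZ))))))))))
  step 23: S(S(S(S(S(S(S(add(S(add(Z, SZ)), mul(add(Z, Z), add(SSZ, SZ))))))))))
  step 24: S(S(S(S(S(S(S(S(add(add(Z, SZ), mul(add(Z, Z), add(SSZ, SZ)))))))))))
  step 25: S(S(S(S(S(S(S(S(add(SZ, mul(add(Z, Z), add(SSZ, SZ)))))))))))
  step 26: S(S(S(S(S(S(S(S(S(add(Z, mul(add(Z, Z), add(SSZ, SZ))))))))))))
  step 27: S(S(S(S(S(S(S(S(S(mul(add(Z, Z), add(SSZ, SZ)))))))))))
  step 28: S(S(S(S(S(S(S(S(S(mul(Z, add(SSZ, SZ)))))))))))
  step 29: S^9(Z)

Answer: normal form = S^9(Z)  (in 29 steps)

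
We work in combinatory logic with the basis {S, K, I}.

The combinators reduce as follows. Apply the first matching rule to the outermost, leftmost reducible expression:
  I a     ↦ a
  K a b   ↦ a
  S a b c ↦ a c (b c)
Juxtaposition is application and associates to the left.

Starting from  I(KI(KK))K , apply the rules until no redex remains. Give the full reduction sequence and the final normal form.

  start: I(KI(KK))K
  step 1: KI(KK)K
  step 2: IK
  step 3: K

Answer: normal form = K  (in 3 steps)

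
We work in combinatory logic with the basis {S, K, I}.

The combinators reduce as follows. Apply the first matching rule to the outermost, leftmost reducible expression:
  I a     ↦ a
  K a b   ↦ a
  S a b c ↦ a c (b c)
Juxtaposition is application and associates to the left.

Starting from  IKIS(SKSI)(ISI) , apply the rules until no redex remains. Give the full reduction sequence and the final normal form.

  start: IKIS(SKSI)(ISI)
  [1] KIS(SKSI)(ISI)
  [2] I(SKSI)(ISI)
  [3] SKSI(ISI)
  [4] KI(SI)(ISI)
  [5] I(ISI)
  [6] ISI
  [7] SI

Answer: normal form = SI  (in 7 steps)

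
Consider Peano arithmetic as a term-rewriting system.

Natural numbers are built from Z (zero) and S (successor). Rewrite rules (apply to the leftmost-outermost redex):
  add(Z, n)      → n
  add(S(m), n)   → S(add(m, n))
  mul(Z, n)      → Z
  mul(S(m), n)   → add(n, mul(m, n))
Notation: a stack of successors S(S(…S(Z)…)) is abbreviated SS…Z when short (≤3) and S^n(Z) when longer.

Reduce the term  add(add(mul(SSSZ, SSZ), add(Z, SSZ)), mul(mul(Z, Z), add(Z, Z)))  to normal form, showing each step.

Answer: normal form = S^8(Z)  (in 32 steps)

Working:
  start: add(add(mul(SSSZ, SSZ), add(Z, SSZ)), mul(mul(Z, Z), add(Z, Z)))
  step 1: add(add(add(SSZ, mul(SSZ, SSZ)), add(Z, SSZ)), mul(mul(Z, Z), add(Z, Z)))
  step 2: add(add(S(add(SZ, mul(SSZ, SSZ))), add(Z, SSZ)), mul(mul(Z, Z), add(Z, Z)))
  step 3: add(S(add(add(SZ, mul(SSZ, SSZ)), add(Z, SSZ))), mul(mul(Z, Z), add(Z, Z)))
  step 4: S(add(add(add(SZ, mul(SSZ, SSZ)), add(Z, SSZ)), mul(mul(Z, Z), add(Z, Z))))
  step 5: S(add(add(S(add(Z, mul(SSZ, SSZ))), add(Z, SSZ)), mul(mul(Z, Z), add(Z, Z))))
  step 6: S(add(S(add(add(Z, mul(SSZ, SSZ)), add(Z, SSZ))), mul(mul(Z, Z), add(Z, Z))))
  step 7: S(S(add(add(add(Z, mul(SSZ, SSZ)), add(Z, SSZ)), mul(mul(Z, Z), add(Z, Z)))))
  step 8: S(S(add(add(mul(SSZ, SSZ), add(Z, SSZ)), mul(mul(Z, Z), add(Z, Z)))))
  step 9: S(S(add(add(add(SSZ, mul(SZ, SSZ)), add(Z, SSZ)), mul(mul(Z, Z), add(Z, Z)))))
  step 10: S(S(add(add(S(add(SZ, mul(SZ, SSZ))), add(Z, SSZ)), mul(mul(Z, Z), add(Z, Z)))))
  step 11: S(S(add(S(add(add(SZ, mul(SZ, SSZ)), add(Z, SSZ))), mul(mul(Z, Z), add(Z, Z)))))
  step 12: S(S(S(add(add(add(SZ, mul(SZ, SSZ)), add(Z, SSZ)), mul(mul(Z, Z), add(Z, Z))))))
  step 13: S(S(S(add(add(S(add(Z, mul(SZ, SSZ))), add(Z, SSZ)), mul(mul(Z, Z), add(Z, Z))))))
  step 14: S(S(S(add(S(add(add(Z, mul(SZ, SSZ)), add(Z, SSZ))), mul(mul(Z, Z), add(Z, Z))))))
  step 15: S(S(S(S(add(add(add(Z, mul(SZ, SSZ)), add(Z, SSZ)), mul(mul(Z, Z), add(Z, Z)))))))
  step 16: S(S(S(S(add(add(mul(SZ, SSZ), add(Z, SSZ)), mul(mul(Z, Z), add(Z, Z)))))))
  step 17: S(S(S(S(add(add(add(SSZ, mul(Z, SSZ)), add(Z, SSZ)), mul(mul(Z, Z), add(Z, Z)))))))
  step 18: S(S(S(S(add(add(S(add(SZ, mul(Z, SSZ))), add(Z, SSZ)), mul(mul(Z, Z), add(Z, Z)))))))
  step 19: S(S(S(S(add(S(add(add(SZ, mul(Z, SSZ)), add(Z, SSZ))), mul(mul(Z, Z), add(Z, Z)))))))
  step 20: S(S(S(S(S(add(add(add(SZ, mul(Z, SSZ)), add(Z, SSZ)), mul(mul(Z, Z), add(Z, Z))))))))
  step 21: S(S(S(S(S(add(add(S(add(Z, mul(Z, SSZ))), add(Z, SSZ)), mul(mul(Z, Z), add(Z, Z))))))))
  step 22: S(S(S(S(S(add(S(add(add(Z, mul(Z, SSZ)), add(Z, SSZ))), mul(mul(Z, Z), add(Z, Z))))))))
  step 23: S(S(S(S(S(S(add(add(add(Z, mul(Z, SSZ)), add(Z, SSZ)), mul(mul(Z, Z), add(Z, Z)))))))))
  step 24: S(S(S(S(S(S(add(add(mul(Z, SSZ), add(Z, SSZ)), mul(mul(Z, Z), add(Z, Z)))))))))
  step 25: S(S(S(S(S(S(add(add(Z, add(Z, SSZ)), mul(mul(Z, Z), add(Z, Z)))))))))
  step 26: S(S(S(S(S(S(add(add(Z, SSZ), mul(mul(Z, Z), add(Z, Z)))))))))
  step 27: S(S(S(S(S(S(add(SSZ, mul(mul(Z, Z), add(Z, Z)))))))))
  step 28: S(S(S(S(S(S(S(add(SZ, mul(mul(Z, Z), add(Z, Z))))))))))
  step 29: S(S(S(S(S(S(S(S(add(Z, mul(mul(Z, Z), add(Z, Z)))))))))))
  step 30: S(S(S(S(S(S(S(S(mul(mul(Z, Z), add(Z, Z))))))))))
  step 31: S(S(S(S(S(S(S(S(mul(Z, add(Z, Z))))))))))
  step 32: S^8(Z)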